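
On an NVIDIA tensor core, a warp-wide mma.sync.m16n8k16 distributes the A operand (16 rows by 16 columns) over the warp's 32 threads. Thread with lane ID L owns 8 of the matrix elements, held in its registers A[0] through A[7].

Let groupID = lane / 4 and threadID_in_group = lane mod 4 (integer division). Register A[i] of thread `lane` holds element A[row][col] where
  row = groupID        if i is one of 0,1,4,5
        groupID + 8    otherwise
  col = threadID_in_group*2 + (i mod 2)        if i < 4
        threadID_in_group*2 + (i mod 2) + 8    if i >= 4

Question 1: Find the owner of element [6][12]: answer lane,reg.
26,4

r=6→G=6,rhi=0  c=12→chi=1,T=2,p=0
L=6*4+2=26  i=1*4+0*2+0=4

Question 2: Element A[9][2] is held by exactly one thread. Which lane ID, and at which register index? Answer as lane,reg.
r=9⇒gr=1,Rb=1  c=2⇒Cb=0,th=1,odd=0
L=1*4+1=5  i=0*4+1*2+0=2

5,2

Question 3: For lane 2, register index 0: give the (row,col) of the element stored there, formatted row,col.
0,4

2: grp=0,tig=2
[0] (0+0,2*2+0+0) = (0,4)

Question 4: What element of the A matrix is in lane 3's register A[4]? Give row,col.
lane 3->3/4=0, 3 mod 4=3
i=4  r:0+0->0  c:2·3+0+8->14

0,14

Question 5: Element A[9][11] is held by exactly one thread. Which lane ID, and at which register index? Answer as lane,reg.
5,7

r=9→G=1,rhi=1  c=11→chi=1,T=1,p=1
L=1*4+1=5  i=1*4+1*2+1=7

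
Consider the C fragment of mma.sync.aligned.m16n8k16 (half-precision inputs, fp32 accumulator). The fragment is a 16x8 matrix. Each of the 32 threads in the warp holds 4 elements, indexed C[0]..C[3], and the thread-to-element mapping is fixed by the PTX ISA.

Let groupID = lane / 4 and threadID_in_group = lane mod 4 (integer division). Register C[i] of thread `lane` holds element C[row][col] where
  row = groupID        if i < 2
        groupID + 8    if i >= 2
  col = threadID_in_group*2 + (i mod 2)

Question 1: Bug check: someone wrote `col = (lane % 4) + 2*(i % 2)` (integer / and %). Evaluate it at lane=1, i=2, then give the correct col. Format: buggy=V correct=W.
buggy=1 correct=2

`(lane % 4) + 2*(i % 2)`[1,2]⇒1
L=1⇒gr=1>>2=0, th=1&3=1
[2]⇒row 0+8=8  col 1·2+0=2
col: 1 vs 2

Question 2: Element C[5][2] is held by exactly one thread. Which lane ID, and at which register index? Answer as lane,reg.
r: 5->gid=5,r8=0  c: 2->tid=1,i&1=0
L=5*4+1=21  i=0*2+0=0

21,0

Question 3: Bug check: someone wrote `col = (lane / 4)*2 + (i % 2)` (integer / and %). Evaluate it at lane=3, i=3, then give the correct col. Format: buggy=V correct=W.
`(lane / 4)*2 + (i % 2)`[3,3]->1
lane 3: g=0 (3/4), t=3 (3%4)
i=3: r=0+8=8, c=3*2+1=7
col: 1 vs 7

buggy=1 correct=7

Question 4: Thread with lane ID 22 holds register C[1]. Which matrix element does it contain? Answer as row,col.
5,5

L=22→G=22>>2=5, T=22&3=2
[1]→row 5+0=5  col 2·2+1=5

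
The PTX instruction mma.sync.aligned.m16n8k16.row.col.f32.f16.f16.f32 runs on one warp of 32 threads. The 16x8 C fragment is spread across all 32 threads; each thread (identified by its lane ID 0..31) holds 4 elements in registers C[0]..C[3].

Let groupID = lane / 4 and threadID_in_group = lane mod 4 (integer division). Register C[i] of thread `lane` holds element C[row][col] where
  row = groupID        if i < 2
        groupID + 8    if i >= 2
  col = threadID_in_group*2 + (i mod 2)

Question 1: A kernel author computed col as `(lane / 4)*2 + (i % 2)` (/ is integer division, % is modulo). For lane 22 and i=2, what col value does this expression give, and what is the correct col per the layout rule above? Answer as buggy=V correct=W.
`(lane / 4)*2 + (i % 2)`[22,2]=>10
lane 22=>22/4=5, 22 mod 4=2
i=2  r:5+8=>13  c:2·2+0=>4
col: 10 vs 4

buggy=10 correct=4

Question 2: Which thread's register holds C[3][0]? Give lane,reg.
12,0

r: 3->gid=3,r8=0  c: 0->tid=0,i&1=0
L=3*4+0=12  i=0*2+0=0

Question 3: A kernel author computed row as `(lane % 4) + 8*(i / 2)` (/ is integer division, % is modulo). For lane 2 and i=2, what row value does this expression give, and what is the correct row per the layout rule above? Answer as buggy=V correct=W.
buggy=10 correct=8

`(lane % 4) + 8*(i / 2)`[2,2]→10
lane 2: G=0 (2/4), T=2 (2%4)
i=2: r=0+8=8, c=2*2+0=4
row: 10 vs 8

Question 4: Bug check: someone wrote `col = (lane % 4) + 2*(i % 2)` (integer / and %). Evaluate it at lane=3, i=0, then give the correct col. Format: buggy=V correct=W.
buggy=3 correct=6

`(lane % 4) + 2*(i % 2)`[3,0]→3
lane 3→3/4=0, 3 mod 4=3
i=0  r:0+0→0  c:2·3+0→6
col: 3 vs 6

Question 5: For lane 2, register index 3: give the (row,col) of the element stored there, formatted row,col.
lane 2: g=0 (2/4), t=2 (2%4)
i=3: r=0+8=8, c=2*2+1=5

8,5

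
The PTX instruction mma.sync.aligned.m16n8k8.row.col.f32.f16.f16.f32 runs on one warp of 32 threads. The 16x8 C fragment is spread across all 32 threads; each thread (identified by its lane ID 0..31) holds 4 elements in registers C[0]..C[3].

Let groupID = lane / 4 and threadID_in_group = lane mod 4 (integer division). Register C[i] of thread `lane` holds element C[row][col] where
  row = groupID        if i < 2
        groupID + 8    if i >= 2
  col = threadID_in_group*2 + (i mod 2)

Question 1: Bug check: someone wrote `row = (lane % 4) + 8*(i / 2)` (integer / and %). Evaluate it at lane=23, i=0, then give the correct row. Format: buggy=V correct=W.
`(lane % 4) + 8*(i / 2)`[23,0]->3
lane 23: g=5 (23/4), t=3 (23%4)
i=0: r=5+0=5, c=3*2+0=6
row: 3 vs 5

buggy=3 correct=5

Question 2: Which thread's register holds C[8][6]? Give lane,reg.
3,2

r=8→G=0,rhi=1  c=6→T=3,p=0
L=0*4+3=3  i=1*2+0=2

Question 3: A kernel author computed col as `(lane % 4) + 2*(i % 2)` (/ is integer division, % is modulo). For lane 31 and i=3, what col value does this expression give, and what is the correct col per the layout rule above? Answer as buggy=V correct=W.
`(lane % 4) + 2*(i % 2)`[31,3]=>5
lane 31=>31/4=7, 31 mod 4=3
i=3  r:7+8=>15  c:2·3+1=>7
col: 5 vs 7

buggy=5 correct=7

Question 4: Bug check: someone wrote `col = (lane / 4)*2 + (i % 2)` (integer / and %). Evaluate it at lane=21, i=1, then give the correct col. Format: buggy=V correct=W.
`(lane / 4)*2 + (i % 2)`[21,1]->11
21: g=5,t=1
[1] (5+0,1*2+1) = (5,3)
col: 11 vs 3

buggy=11 correct=3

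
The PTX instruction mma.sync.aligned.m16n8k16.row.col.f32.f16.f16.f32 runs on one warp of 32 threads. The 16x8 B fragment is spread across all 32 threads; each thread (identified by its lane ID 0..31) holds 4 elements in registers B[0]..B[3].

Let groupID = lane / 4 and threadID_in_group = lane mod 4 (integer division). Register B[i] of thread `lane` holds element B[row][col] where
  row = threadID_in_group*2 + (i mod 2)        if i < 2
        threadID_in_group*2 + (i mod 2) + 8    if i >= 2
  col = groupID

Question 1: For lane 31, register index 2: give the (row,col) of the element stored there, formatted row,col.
lane 31: G=7 (31/4), T=3 (31%4)
i=2: r=3*2+0+8=14, c=G=7

14,7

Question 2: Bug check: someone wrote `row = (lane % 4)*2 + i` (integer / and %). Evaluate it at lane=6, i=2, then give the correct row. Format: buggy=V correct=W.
buggy=6 correct=12

`(lane % 4)*2 + i`[6,2]⇒6
L=6⇒gr=6>>2=1, th=6&3=2
[2]⇒row 2·2+0+8=12  col gr=1
row: 6 vs 12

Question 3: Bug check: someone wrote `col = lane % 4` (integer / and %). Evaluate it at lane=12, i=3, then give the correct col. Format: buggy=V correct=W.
`lane % 4`[12,3]->0
lane 12: gid=3 (12/4), tid=0 (12%4)
i=3: r=0*2+1+8=9, c=gid=3
col: 0 vs 3

buggy=0 correct=3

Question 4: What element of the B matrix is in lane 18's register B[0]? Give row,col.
lane 18->18/4=4, 18 mod 4=2
i=0  r:2·2+0+0->4  c:4

4,4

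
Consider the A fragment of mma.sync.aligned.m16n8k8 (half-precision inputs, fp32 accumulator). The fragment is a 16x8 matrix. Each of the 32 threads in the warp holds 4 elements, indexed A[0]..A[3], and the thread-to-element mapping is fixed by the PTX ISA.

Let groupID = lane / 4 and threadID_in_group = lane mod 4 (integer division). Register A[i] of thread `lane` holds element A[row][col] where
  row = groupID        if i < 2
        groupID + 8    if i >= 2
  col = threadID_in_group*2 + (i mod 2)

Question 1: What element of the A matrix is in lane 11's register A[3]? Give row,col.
L=11->gid=11>>2=2, tid=11&3=3
[3]->row 2+8=10  col 3·2+1=7

10,7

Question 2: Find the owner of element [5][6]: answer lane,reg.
23,0

r:5=>grp=5,rB=0  c:6=>tig=3,lo=0
L=5*4+3=23  i=0*2+0=0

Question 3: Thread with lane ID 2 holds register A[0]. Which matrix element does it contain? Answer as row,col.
2: G=0,T=2
[0] (0+0,2*2+0) = (0,4)

0,4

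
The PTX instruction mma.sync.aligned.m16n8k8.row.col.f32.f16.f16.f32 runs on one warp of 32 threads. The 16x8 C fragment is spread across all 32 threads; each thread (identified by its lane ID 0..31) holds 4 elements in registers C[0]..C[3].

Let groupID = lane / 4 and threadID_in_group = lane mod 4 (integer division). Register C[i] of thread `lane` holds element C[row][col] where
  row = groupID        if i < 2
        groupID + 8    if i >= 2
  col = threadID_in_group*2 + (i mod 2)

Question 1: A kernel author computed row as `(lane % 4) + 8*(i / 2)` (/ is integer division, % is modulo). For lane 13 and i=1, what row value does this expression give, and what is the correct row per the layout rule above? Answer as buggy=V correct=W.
`(lane % 4) + 8*(i / 2)`[13,1]=>1
lane 13: grp=3 (13/4), tig=1 (13%4)
i=1: r=3+0=3, c=1*2+1=3
row: 1 vs 3

buggy=1 correct=3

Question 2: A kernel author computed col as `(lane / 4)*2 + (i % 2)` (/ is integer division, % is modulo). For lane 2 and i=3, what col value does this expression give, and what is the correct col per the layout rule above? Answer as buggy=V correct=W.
`(lane / 4)*2 + (i % 2)`[2,3]->1
lane 2: g=0 (2/4), t=2 (2%4)
i=3: r=0+8=8, c=2*2+1=5
col: 1 vs 5

buggy=1 correct=5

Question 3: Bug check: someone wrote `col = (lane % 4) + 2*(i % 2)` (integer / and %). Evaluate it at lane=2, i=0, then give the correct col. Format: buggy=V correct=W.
buggy=2 correct=4

`(lane % 4) + 2*(i % 2)`[2,0]=>2
2: grp=0,tig=2
[0] (0+0,2*2+0) = (0,4)
col: 2 vs 4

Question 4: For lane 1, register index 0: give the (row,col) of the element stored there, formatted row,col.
lane 1->1/4=0, 1 mod 4=1
i=0  r:0+0->0  c:2·1+0->2

0,2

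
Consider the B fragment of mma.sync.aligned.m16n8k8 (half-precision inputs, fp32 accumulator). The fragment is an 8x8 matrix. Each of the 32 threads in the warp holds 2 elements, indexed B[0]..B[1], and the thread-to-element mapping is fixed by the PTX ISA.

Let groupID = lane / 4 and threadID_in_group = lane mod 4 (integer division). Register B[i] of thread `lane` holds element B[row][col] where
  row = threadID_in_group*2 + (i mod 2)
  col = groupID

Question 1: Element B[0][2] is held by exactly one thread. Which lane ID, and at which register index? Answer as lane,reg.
8,0

c=2⇒gr=2  r=0⇒th=0,odd=0
L=2*4+0=8  i=0=0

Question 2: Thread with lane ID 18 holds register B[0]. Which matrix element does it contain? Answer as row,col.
18: G=4,T=2
[0] (2*2+0,4) = (4,4)

4,4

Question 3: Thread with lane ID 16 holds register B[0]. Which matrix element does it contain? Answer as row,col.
16: G=4,T=0
[0] (0*2+0,4) = (0,4)

0,4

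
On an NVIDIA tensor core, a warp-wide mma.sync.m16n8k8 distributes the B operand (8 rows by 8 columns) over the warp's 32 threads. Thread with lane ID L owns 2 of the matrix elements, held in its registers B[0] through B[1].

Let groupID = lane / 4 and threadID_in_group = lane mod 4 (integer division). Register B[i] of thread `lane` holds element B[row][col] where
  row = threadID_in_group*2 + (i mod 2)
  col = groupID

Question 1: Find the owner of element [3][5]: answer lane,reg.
c=5→G=5  r=3→T=1,p=1
L=5*4+1=21  i=1=1

21,1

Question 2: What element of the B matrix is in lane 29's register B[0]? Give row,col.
L=29→G=29>>2=7, T=29&3=1
[0]→row 1·2+0=2  col G=7

2,7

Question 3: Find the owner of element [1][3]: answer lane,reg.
c: 3->gid=3  r: 1->tid=0,i&1=1
L=3*4+0=12  i=1=1

12,1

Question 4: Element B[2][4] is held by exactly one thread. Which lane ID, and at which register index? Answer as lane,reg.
c:4=>grp=4  r:2=>tig=1,lo=0
L=4*4+1=17  i=0=0

17,0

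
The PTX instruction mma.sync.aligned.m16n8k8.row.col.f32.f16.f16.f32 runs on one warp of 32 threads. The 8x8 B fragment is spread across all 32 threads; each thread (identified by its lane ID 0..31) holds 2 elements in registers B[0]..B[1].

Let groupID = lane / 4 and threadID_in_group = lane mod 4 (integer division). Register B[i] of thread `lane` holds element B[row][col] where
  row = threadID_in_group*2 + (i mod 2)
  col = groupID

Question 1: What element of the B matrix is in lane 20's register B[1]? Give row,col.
1,5

L=20->gid=20>>2=5, tid=20&3=0
[1]->row 0·2+1=1  col gid=5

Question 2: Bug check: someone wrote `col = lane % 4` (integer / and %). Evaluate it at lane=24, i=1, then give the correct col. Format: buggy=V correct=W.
buggy=0 correct=6

`lane % 4`[24,1]=>0
lane 24=>24/4=6, 24 mod 4=0
i=1  r:2·0+1=>1  c:6
col: 0 vs 6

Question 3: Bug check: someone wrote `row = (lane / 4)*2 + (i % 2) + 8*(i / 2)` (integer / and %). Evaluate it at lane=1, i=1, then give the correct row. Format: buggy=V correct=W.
buggy=1 correct=3

`(lane / 4)*2 + (i % 2) + 8*(i / 2)`[1,1]⇒1
lane 1⇒1/4=0, 1 mod 4=1
i=1  r:2·1+1⇒3  c:0
row: 1 vs 3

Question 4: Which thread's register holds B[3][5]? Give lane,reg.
c:5=>grp=5  r:3=>tig=1,lo=1
L=5*4+1=21  i=1=1

21,1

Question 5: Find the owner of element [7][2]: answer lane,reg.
c=2->g=2  r=7->t=3,b0=1
L=2*4+3=11  i=1=1

11,1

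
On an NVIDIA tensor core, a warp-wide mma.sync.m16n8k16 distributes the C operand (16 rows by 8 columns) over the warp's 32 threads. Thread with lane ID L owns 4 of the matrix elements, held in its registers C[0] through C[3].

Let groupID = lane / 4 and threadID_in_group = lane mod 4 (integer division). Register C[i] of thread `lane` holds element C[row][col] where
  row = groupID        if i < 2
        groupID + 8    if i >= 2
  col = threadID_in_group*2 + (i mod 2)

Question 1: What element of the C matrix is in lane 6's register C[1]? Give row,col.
1,5

6: gid=1,tid=2
[1] (1+0,2*2+1) = (1,5)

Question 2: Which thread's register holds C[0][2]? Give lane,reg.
r=0→G=0,rhi=0  c=2→T=1,p=0
L=0*4+1=1  i=0*2+0=0

1,0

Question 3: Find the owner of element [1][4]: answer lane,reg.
6,0

r=1→G=1,rhi=0  c=4→T=2,p=0
L=1*4+2=6  i=0*2+0=0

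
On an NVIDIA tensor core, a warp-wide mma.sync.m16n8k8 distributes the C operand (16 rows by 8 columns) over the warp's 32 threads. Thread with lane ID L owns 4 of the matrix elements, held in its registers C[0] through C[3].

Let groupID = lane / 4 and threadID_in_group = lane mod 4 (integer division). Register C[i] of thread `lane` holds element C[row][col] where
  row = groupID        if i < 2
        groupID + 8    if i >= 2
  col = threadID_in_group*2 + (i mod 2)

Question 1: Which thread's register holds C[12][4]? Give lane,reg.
18,2

r=12→G=4,rhi=1  c=4→T=2,p=0
L=4*4+2=18  i=1*2+0=2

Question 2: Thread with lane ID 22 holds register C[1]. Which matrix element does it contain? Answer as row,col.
5,5

22: gid=5,tid=2
[1] (5+0,2*2+1) = (5,5)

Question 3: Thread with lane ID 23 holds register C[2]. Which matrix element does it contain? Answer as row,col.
13,6

23: gr=5,th=3
[2] (5+8,3*2+0) = (13,6)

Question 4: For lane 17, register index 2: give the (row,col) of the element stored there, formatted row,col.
12,2

L=17⇒gr=17>>2=4, th=17&3=1
[2]⇒row 4+8=12  col 1·2+0=2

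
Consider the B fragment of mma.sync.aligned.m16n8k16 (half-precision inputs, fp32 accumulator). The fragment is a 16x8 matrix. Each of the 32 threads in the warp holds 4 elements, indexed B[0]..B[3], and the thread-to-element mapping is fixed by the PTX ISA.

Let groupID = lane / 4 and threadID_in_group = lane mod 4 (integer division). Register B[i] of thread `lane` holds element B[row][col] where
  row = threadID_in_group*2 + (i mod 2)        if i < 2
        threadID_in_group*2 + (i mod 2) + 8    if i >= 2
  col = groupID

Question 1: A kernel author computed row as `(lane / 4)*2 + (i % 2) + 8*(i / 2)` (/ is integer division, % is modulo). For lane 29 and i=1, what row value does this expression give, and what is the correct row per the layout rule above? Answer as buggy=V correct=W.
`(lane / 4)*2 + (i % 2) + 8*(i / 2)`[29,1]=>15
lane 29=>29/4=7, 29 mod 4=1
i=1  r:2·1+1+0=>3  c:7
row: 15 vs 3

buggy=15 correct=3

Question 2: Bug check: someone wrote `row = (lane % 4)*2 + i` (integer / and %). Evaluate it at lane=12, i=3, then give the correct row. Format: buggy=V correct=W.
`(lane % 4)*2 + i`[12,3]=>3
L=12=>grp=12>>2=3, tig=12&3=0
[3]=>row 0·2+1+8=9  col grp=3
row: 3 vs 9

buggy=3 correct=9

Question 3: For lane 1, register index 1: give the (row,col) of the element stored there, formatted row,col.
3,0

lane 1→1/4=0, 1 mod 4=1
i=1  r:2·1+1+0→3  c:0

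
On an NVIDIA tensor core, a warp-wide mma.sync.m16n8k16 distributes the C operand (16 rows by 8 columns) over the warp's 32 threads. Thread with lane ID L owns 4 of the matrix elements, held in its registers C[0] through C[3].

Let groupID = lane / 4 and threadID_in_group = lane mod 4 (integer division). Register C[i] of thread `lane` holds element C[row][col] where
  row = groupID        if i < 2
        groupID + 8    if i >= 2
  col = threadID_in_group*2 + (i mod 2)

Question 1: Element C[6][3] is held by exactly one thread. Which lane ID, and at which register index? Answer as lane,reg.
r: 6->gid=6,r8=0  c: 3->tid=1,i&1=1
L=6*4+1=25  i=0*2+1=1

25,1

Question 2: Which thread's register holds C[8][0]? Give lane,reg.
r=8->g=0,rb=1  c=0->t=0,b0=0
L=0*4+0=0  i=1*2+0=2

0,2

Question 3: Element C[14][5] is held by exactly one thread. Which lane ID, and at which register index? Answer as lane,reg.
r=14⇒gr=6,Rb=1  c=5⇒th=2,odd=1
L=6*4+2=26  i=1*2+1=3

26,3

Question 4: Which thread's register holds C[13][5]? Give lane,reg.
r: 13->gid=5,r8=1  c: 5->tid=2,i&1=1
L=5*4+2=22  i=1*2+1=3

22,3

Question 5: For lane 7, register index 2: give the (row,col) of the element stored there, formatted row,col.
lane 7: gid=1 (7/4), tid=3 (7%4)
i=2: r=1+8=9, c=3*2+0=6

9,6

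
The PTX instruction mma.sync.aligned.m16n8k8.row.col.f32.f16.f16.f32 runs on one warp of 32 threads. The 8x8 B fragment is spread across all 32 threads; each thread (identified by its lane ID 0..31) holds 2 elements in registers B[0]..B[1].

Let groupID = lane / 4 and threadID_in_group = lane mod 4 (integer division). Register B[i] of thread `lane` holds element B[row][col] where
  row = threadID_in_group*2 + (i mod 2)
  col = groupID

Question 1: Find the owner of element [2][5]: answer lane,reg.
c:5=>grp=5  r:2=>tig=1,lo=0
L=5*4+1=21  i=0=0

21,0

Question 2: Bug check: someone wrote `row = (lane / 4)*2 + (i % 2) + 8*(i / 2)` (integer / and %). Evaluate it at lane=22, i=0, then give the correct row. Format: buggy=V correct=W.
buggy=10 correct=4

`(lane / 4)*2 + (i % 2) + 8*(i / 2)`[22,0]->10
lane 22: gid=5 (22/4), tid=2 (22%4)
i=0: r=2*2+0=4, c=gid=5
row: 10 vs 4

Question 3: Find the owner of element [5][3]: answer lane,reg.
c=3→G=3  r=5→T=2,p=1
L=3*4+2=14  i=1=1

14,1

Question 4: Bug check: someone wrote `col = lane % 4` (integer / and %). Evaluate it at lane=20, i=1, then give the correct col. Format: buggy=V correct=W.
`lane % 4`[20,1]⇒0
20: gr=5,th=0
[1] (0*2+1,5) = (1,5)
col: 0 vs 5

buggy=0 correct=5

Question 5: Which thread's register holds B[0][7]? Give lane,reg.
28,0

c=7→G=7  r=0→T=0,p=0
L=7*4+0=28  i=0=0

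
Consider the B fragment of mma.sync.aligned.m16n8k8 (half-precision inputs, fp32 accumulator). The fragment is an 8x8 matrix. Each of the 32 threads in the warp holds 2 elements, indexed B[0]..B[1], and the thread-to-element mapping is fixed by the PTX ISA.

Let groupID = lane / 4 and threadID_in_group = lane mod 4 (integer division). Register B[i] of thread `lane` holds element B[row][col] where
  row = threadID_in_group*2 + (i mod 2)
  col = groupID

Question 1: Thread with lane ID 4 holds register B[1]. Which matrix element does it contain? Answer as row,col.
4: gid=1,tid=0
[1] (0*2+1,1) = (1,1)

1,1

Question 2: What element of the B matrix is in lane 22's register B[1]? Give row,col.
5,5

22: G=5,T=2
[1] (2*2+1,5) = (5,5)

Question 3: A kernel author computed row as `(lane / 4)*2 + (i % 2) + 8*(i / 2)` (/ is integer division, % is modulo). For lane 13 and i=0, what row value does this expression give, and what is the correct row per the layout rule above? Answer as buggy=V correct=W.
`(lane / 4)*2 + (i % 2) + 8*(i / 2)`[13,0]⇒6
L=13⇒gr=13>>2=3, th=13&3=1
[0]⇒row 1·2+0=2  col gr=3
row: 6 vs 2

buggy=6 correct=2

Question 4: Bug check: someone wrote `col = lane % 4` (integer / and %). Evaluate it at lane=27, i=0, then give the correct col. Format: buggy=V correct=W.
`lane % 4`[27,0]⇒3
L=27⇒gr=27>>2=6, th=27&3=3
[0]⇒row 3·2+0=6  col gr=6
col: 3 vs 6

buggy=3 correct=6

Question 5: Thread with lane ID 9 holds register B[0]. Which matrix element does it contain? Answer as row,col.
L=9→G=9>>2=2, T=9&3=1
[0]→row 1·2+0=2  col G=2

2,2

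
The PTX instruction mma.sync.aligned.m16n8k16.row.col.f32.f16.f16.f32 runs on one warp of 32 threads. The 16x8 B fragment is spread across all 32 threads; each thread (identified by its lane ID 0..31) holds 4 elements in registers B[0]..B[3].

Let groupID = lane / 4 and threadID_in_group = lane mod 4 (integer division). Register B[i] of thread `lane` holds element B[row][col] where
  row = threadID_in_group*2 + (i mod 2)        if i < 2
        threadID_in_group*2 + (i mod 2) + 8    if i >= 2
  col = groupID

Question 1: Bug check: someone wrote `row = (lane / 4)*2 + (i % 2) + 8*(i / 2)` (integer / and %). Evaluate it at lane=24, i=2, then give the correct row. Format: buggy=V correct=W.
`(lane / 4)*2 + (i % 2) + 8*(i / 2)`[24,2]→20
lane 24: G=6 (24/4), T=0 (24%4)
i=2: r=0*2+0+8=8, c=G=6
row: 20 vs 8

buggy=20 correct=8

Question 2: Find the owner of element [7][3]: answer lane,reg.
c=3→G=3  r=7→rhi=0,T=3,p=1
L=3*4+3=15  i=0*2+1=1

15,1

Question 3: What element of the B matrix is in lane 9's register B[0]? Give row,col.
2,2

L=9->g=9>>2=2, t=9&3=1
[0]->row 1·2+0+0=2  col g=2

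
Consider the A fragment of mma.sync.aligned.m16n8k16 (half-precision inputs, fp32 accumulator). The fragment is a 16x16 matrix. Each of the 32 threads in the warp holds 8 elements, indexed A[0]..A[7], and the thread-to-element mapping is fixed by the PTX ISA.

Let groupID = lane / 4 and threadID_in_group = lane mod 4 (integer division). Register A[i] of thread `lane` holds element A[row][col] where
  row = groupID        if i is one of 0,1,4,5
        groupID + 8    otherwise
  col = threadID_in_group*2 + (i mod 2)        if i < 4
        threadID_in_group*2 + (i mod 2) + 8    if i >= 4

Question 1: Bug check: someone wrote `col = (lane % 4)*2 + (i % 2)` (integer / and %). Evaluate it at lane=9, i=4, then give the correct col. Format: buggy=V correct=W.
buggy=2 correct=10

`(lane % 4)*2 + (i % 2)`[9,4]⇒2
lane 9⇒9/4=2, 9 mod 4=1
i=4  r:2+0⇒2  c:2·1+0+8⇒10
col: 2 vs 10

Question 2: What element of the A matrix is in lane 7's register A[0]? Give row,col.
1,6

L=7->gid=7>>2=1, tid=7&3=3
[0]->row 1+0=1  col 3·2+0+0=6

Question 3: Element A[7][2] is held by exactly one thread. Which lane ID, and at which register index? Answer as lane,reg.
29,0

r=7→G=7,rhi=0  c=2→chi=0,T=1,p=0
L=7*4+1=29  i=0*4+0*2+0=0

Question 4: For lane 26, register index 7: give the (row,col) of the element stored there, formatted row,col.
14,13

L=26→G=26>>2=6, T=26&3=2
[7]→row 6+8=14  col 2·2+1+8=13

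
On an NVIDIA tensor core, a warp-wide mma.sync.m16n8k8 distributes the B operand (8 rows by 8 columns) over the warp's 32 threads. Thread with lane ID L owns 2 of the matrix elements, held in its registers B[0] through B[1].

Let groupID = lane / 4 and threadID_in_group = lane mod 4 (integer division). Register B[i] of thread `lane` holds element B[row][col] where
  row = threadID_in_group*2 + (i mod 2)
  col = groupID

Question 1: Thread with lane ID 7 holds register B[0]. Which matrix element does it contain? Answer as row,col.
6,1

lane 7=>7/4=1, 7 mod 4=3
i=0  r:2·3+0=>6  c:1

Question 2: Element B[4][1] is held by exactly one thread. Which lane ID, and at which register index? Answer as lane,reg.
c:1=>grp=1  r:4=>tig=2,lo=0
L=1*4+2=6  i=0=0

6,0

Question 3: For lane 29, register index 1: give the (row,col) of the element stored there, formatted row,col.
3,7

lane 29: grp=7 (29/4), tig=1 (29%4)
i=1: r=1*2+1=3, c=grp=7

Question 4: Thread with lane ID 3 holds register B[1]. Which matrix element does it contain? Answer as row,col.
7,0

lane 3->3/4=0, 3 mod 4=3
i=1  r:2·3+1->7  c:0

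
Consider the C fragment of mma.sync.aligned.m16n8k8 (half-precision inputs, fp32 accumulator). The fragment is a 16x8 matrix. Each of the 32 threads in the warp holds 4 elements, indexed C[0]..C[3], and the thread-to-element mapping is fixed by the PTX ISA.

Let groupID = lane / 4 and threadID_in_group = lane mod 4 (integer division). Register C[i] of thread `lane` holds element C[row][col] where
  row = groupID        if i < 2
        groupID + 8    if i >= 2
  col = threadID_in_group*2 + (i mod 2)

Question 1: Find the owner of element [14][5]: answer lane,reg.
r=14⇒gr=6,Rb=1  c=5⇒th=2,odd=1
L=6*4+2=26  i=1*2+1=3

26,3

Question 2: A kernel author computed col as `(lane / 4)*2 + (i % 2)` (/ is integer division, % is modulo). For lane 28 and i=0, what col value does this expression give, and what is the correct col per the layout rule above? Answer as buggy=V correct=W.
buggy=14 correct=0

`(lane / 4)*2 + (i % 2)`[28,0]→14
L=28→G=28>>2=7, T=28&3=0
[0]→row 7+0=7  col 0·2+0=0
col: 14 vs 0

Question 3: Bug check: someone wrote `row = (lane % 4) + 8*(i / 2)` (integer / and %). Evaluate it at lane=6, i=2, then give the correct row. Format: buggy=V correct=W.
`(lane % 4) + 8*(i / 2)`[6,2]⇒10
L=6⇒gr=6>>2=1, th=6&3=2
[2]⇒row 1+8=9  col 2·2+0=4
row: 10 vs 9

buggy=10 correct=9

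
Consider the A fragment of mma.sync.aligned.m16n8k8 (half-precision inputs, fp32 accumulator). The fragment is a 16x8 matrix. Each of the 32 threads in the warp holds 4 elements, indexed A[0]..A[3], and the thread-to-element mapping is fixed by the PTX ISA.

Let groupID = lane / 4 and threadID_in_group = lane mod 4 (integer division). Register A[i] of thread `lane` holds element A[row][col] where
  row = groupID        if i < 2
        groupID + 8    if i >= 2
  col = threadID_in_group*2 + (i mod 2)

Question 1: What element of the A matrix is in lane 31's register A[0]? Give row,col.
7,6

31: g=7,t=3
[0] (7+0,3*2+0) = (7,6)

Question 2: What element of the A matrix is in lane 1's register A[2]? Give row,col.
lane 1: G=0 (1/4), T=1 (1%4)
i=2: r=0+8=8, c=1*2+0=2

8,2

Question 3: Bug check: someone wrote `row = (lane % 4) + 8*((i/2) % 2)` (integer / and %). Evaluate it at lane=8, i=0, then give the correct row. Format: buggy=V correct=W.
buggy=0 correct=2

`(lane % 4) + 8*((i/2) % 2)`[8,0]=>0
lane 8: grp=2 (8/4), tig=0 (8%4)
i=0: r=2+0=2, c=0*2+0=0
row: 0 vs 2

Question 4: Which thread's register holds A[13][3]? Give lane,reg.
r=13⇒gr=5,Rb=1  c=3⇒th=1,odd=1
L=5*4+1=21  i=1*2+1=3

21,3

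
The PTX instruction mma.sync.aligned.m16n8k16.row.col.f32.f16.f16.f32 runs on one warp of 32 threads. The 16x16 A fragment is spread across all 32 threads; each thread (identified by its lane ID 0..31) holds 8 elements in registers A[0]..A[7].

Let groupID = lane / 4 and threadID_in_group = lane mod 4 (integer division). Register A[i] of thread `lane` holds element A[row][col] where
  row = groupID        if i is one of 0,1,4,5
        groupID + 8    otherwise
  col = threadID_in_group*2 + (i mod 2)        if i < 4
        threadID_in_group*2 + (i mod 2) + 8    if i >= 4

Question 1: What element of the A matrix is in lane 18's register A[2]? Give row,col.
18: gid=4,tid=2
[2] (4+8,2*2+0+0) = (12,4)

12,4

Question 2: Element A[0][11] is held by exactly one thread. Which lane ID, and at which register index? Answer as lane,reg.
1,5

r=0->g=0,rb=0  c=11->cb=1,t=1,b0=1
L=0*4+1=1  i=1*4+0*2+1=5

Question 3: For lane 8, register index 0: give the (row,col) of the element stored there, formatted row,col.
lane 8->8/4=2, 8 mod 4=0
i=0  r:2+0->2  c:2·0+0+0->0

2,0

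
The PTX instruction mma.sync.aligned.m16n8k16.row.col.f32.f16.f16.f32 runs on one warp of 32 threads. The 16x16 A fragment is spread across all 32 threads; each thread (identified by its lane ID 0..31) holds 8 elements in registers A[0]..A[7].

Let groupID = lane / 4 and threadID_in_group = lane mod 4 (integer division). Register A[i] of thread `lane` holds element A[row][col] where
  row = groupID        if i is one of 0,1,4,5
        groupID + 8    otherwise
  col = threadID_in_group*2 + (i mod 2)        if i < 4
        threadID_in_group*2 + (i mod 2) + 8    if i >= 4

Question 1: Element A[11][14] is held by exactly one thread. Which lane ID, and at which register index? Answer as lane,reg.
15,6

r=11→G=3,rhi=1  c=14→chi=1,T=3,p=0
L=3*4+3=15  i=1*4+1*2+0=6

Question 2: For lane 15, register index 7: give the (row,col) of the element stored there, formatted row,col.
lane 15: g=3 (15/4), t=3 (15%4)
i=7: r=3+8=11, c=3*2+1+8=15

11,15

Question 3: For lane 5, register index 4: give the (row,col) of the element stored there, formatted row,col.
5: gid=1,tid=1
[4] (1+0,1*2+0+8) = (1,10)

1,10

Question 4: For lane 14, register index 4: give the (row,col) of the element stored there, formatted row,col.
14: grp=3,tig=2
[4] (3+0,2*2+0+8) = (3,12)

3,12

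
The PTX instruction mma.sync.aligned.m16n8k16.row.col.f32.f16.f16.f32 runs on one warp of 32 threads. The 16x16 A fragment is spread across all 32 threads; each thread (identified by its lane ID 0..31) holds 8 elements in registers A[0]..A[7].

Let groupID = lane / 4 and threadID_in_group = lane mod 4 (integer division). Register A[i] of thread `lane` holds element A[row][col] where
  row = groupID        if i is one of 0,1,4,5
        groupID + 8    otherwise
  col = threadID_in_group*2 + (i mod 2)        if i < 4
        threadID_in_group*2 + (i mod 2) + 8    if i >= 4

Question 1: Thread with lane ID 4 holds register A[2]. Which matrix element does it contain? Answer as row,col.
lane 4: G=1 (4/4), T=0 (4%4)
i=2: r=1+8=9, c=0*2+0+0=0

9,0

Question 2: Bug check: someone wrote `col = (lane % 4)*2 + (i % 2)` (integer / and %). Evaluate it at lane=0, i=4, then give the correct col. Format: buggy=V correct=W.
buggy=0 correct=8

`(lane % 4)*2 + (i % 2)`[0,4]⇒0
lane 0⇒0/4=0, 0 mod 4=0
i=4  r:0+0⇒0  c:2·0+0+8⇒8
col: 0 vs 8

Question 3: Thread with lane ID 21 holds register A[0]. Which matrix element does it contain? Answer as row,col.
5,2

L=21⇒gr=21>>2=5, th=21&3=1
[0]⇒row 5+0=5  col 1·2+0+0=2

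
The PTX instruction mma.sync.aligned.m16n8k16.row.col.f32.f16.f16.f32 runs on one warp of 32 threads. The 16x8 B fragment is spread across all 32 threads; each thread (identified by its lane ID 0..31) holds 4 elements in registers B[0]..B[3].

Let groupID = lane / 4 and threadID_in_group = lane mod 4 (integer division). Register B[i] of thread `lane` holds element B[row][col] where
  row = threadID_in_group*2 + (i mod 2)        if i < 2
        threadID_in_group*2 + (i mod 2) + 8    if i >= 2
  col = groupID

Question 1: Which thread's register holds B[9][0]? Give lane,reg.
0,3

c=0→G=0  r=9→rhi=1,T=0,p=1
L=0*4+0=0  i=1*2+1=3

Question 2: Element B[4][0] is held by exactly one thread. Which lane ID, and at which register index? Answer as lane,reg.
c=0->g=0  r=4->rb=0,t=2,b0=0
L=0*4+2=2  i=0*2+0=0

2,0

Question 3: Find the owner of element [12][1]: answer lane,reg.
c=1→G=1  r=12→rhi=1,T=2,p=0
L=1*4+2=6  i=1*2+0=2

6,2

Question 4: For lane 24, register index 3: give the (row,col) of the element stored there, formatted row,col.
9,6

L=24⇒gr=24>>2=6, th=24&3=0
[3]⇒row 0·2+1+8=9  col gr=6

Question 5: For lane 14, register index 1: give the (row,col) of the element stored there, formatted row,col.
5,3

L=14->g=14>>2=3, t=14&3=2
[1]->row 2·2+1+0=5  col g=3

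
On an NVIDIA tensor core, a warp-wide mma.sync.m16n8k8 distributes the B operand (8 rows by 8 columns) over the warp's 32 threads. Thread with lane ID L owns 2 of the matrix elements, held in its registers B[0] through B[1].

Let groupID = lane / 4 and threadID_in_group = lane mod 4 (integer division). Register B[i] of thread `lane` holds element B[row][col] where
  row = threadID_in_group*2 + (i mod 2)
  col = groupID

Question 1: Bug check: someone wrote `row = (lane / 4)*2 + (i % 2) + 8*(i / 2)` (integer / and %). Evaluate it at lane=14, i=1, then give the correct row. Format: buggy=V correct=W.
buggy=7 correct=5

`(lane / 4)*2 + (i % 2) + 8*(i / 2)`[14,1]=>7
lane 14: grp=3 (14/4), tig=2 (14%4)
i=1: r=2*2+1=5, c=grp=3
row: 7 vs 5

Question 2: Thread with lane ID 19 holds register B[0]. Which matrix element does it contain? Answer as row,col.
6,4

19: G=4,T=3
[0] (3*2+0,4) = (6,4)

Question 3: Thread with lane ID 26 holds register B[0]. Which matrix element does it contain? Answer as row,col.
lane 26: gr=6 (26/4), th=2 (26%4)
i=0: r=2*2+0=4, c=gr=6

4,6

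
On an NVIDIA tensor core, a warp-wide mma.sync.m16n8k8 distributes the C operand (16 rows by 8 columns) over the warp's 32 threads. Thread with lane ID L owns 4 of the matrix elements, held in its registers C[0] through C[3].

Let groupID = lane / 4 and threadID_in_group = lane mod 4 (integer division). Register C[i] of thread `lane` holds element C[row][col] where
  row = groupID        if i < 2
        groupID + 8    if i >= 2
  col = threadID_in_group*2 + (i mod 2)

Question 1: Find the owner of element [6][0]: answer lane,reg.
24,0

r=6→G=6,rhi=0  c=0→T=0,p=0
L=6*4+0=24  i=0*2+0=0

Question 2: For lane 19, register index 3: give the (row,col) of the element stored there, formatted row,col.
12,7

lane 19: g=4 (19/4), t=3 (19%4)
i=3: r=4+8=12, c=3*2+1=7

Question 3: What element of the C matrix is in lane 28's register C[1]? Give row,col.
28: gr=7,th=0
[1] (7+0,0*2+1) = (7,1)

7,1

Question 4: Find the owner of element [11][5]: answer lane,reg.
r=11->g=3,rb=1  c=5->t=2,b0=1
L=3*4+2=14  i=1*2+1=3

14,3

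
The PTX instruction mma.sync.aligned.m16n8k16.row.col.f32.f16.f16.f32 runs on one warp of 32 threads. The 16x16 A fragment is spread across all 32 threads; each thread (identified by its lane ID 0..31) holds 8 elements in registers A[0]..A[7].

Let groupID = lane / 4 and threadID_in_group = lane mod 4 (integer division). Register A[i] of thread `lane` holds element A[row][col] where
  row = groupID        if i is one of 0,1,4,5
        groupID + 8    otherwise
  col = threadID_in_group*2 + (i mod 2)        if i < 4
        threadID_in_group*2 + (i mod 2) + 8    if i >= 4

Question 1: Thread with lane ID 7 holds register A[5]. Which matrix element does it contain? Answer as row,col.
1,15

lane 7=>7/4=1, 7 mod 4=3
i=5  r:1+0=>1  c:2·3+1+8=>15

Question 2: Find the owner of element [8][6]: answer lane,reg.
3,2

r: 8->gid=0,r8=1  c: 6->c8=0,tid=3,i&1=0
L=0*4+3=3  i=0*4+1*2+0=2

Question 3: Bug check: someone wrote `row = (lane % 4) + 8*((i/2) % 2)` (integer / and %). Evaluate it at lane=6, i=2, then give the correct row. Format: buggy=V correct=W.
buggy=10 correct=9

`(lane % 4) + 8*((i/2) % 2)`[6,2]→10
lane 6→6/4=1, 6 mod 4=2
i=2  r:1+8→9  c:2·2+0+0→4
row: 10 vs 9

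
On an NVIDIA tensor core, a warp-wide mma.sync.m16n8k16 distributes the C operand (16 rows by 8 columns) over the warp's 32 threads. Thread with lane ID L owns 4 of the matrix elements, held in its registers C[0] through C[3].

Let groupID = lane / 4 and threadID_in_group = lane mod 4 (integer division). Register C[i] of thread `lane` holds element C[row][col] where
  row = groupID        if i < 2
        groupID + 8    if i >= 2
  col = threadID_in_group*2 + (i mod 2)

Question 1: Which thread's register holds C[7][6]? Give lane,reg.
31,0

r=7->g=7,rb=0  c=6->t=3,b0=0
L=7*4+3=31  i=0*2+0=0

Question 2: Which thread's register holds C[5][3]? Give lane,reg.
21,1

r=5→G=5,rhi=0  c=3→T=1,p=1
L=5*4+1=21  i=0*2+1=1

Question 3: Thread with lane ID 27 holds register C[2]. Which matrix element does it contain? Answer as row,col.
lane 27: gr=6 (27/4), th=3 (27%4)
i=2: r=6+8=14, c=3*2+0=6

14,6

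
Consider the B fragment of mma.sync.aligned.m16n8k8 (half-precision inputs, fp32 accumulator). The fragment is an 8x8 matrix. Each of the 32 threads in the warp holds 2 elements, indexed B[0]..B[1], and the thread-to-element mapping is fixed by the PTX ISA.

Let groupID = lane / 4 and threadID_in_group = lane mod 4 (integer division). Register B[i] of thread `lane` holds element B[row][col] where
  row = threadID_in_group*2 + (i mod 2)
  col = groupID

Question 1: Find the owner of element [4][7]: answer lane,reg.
c=7⇒gr=7  r=4⇒th=2,odd=0
L=7*4+2=30  i=0=0

30,0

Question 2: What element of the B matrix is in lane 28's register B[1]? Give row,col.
28: g=7,t=0
[1] (0*2+1,7) = (1,7)

1,7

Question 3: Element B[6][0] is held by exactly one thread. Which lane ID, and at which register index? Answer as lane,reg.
3,0

c=0->g=0  r=6->t=3,b0=0
L=0*4+3=3  i=0=0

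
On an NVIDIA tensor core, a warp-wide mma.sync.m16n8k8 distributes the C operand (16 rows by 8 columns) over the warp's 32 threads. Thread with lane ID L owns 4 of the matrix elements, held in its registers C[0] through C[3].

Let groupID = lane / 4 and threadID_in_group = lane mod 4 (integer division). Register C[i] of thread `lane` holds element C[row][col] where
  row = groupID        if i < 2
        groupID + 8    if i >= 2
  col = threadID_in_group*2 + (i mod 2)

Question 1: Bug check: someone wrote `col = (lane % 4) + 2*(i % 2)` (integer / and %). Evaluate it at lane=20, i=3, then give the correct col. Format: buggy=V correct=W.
buggy=2 correct=1

`(lane % 4) + 2*(i % 2)`[20,3]->2
lane 20->20/4=5, 20 mod 4=0
i=3  r:5+8->13  c:2·0+1->1
col: 2 vs 1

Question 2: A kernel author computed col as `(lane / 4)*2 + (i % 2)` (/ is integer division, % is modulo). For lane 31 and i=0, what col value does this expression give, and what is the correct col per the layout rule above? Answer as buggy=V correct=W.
`(lane / 4)*2 + (i % 2)`[31,0]->14
lane 31: g=7 (31/4), t=3 (31%4)
i=0: r=7+0=7, c=3*2+0=6
col: 14 vs 6

buggy=14 correct=6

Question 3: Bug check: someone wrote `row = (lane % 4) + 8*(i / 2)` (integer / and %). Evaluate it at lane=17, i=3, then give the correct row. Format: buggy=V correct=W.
`(lane % 4) + 8*(i / 2)`[17,3]->9
lane 17: gid=4 (17/4), tid=1 (17%4)
i=3: r=4+8=12, c=1*2+1=3
row: 9 vs 12

buggy=9 correct=12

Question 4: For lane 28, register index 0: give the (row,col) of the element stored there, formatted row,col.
7,0

lane 28: grp=7 (28/4), tig=0 (28%4)
i=0: r=7+0=7, c=0*2+0=0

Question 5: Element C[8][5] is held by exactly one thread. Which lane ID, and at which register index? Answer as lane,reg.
2,3

r=8->g=0,rb=1  c=5->t=2,b0=1
L=0*4+2=2  i=1*2+1=3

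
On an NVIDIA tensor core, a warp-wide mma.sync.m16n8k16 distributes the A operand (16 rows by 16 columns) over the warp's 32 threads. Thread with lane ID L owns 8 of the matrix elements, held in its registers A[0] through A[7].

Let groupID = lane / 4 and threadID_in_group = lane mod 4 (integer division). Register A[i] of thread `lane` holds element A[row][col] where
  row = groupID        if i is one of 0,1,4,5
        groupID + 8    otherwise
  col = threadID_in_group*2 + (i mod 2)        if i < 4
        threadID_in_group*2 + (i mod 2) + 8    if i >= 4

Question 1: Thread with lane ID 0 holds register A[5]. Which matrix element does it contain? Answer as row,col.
L=0⇒gr=0>>2=0, th=0&3=0
[5]⇒row 0+0=0  col 0·2+1+8=9

0,9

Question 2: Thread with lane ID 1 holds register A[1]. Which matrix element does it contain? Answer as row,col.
0,3

lane 1: gr=0 (1/4), th=1 (1%4)
i=1: r=0+0=0, c=1*2+1+0=3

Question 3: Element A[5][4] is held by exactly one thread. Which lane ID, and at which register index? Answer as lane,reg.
22,0

r:5=>grp=5,rB=0  c:4=>cB=0,tig=2,lo=0
L=5*4+2=22  i=0*4+0*2+0=0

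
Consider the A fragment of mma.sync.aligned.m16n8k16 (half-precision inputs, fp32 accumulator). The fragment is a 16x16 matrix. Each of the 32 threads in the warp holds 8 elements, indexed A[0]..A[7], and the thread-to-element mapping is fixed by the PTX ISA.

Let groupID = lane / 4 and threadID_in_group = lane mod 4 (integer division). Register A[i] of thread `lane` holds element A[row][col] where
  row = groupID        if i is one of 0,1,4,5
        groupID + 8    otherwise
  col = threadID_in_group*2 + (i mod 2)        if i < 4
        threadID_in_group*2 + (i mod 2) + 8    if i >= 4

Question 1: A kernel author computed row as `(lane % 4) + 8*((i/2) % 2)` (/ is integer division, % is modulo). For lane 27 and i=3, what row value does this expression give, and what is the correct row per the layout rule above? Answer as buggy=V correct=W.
`(lane % 4) + 8*((i/2) % 2)`[27,3]⇒11
lane 27: gr=6 (27/4), th=3 (27%4)
i=3: r=6+8=14, c=3*2+1+0=7
row: 11 vs 14

buggy=11 correct=14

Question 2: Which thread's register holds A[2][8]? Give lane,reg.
r: 2->gid=2,r8=0  c: 8->c8=1,tid=0,i&1=0
L=2*4+0=8  i=1*4+0*2+0=4

8,4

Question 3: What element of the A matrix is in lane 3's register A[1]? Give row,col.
0,7

L=3->gid=3>>2=0, tid=3&3=3
[1]->row 0+0=0  col 3·2+1+0=7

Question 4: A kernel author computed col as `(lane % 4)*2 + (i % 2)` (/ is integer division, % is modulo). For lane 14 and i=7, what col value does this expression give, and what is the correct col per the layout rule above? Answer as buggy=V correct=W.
buggy=5 correct=13

`(lane % 4)*2 + (i % 2)`[14,7]->5
L=14->g=14>>2=3, t=14&3=2
[7]->row 3+8=11  col 2·2+1+8=13
col: 5 vs 13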